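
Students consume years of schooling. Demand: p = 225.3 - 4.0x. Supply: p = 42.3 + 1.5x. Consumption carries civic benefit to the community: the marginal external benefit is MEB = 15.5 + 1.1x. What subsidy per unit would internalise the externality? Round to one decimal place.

Social marginal benefit = demand + MEB = 240.8 - 2.9x.
Set SMB = MC: 240.8 - 2.9x = 42.3 + 1.5x → x* = 45.1136.
The Pigouvian subsidy equals MEB at x*: 15.5 + 1.1×45.1136 = 65.1250.

subsidy = 65.1 per unit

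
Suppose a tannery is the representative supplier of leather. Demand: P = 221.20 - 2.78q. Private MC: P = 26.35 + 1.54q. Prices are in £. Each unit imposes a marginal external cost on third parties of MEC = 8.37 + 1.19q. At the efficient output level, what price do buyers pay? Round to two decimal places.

Social marginal cost = private MC + MEC = 34.72 + 2.73q.
Set SMC = demand: 34.72 + 2.73q = 221.20 - 2.78q → q* = 33.8439.
Consumer price on the demand curve at q*: 221.20 − 2.78×33.8439 = 127.1140.

P = £127.11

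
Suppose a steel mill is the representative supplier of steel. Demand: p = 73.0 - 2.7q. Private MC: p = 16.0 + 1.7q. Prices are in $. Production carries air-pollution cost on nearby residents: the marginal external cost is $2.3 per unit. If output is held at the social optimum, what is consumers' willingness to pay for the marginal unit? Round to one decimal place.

Social marginal cost = private MC + MEC = 18.3 + 1.7q.
Set SMC = demand: 18.3 + 1.7q = 73.0 - 2.7q → q* = 12.4318.
Consumer price on the demand curve at q*: 73.0 − 2.7×12.4318 = 39.4341.

P = $39.4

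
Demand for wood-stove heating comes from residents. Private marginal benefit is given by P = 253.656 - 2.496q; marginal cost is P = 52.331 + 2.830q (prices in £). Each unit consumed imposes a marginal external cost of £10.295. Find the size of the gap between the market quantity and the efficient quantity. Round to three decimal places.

Market equilibrium (private): 52.331 + 2.830q = 253.656 - 2.496q → q_m = 37.8004.
Social marginal benefit = demand − MEC = 243.361 - 2.496q.
Set SMB = MC: 243.361 - 2.496q = 52.331 + 2.830q → q* = 35.8674.
Gap = |37.8004 − 35.8674| = 1.9330.

1.933 units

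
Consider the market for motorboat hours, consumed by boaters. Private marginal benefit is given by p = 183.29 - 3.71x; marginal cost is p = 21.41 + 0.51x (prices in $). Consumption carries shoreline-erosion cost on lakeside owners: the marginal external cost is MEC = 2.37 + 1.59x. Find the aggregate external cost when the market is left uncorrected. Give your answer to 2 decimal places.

$1260.76

Market equilibrium (private): 21.41 + 0.51x = 183.29 - 3.71x → x_m = 38.3602.
Total external cost = ∫₀^{x_m} (2.37 + 1.59x) dx = 2.37×38.3602 + ½×1.59×38.3602² = 1260.7601.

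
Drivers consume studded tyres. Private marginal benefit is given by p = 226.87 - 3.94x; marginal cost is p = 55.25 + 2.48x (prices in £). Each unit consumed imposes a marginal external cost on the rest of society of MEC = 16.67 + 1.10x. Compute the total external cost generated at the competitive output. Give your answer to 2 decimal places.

£838.66

Market equilibrium (private): 55.25 + 2.48x = 226.87 - 3.94x → x_m = 26.7321.
Total external cost = ∫₀^{x_m} (16.67 + 1.10x) dx = 16.67×26.7321 + ½×1.10×26.7321² = 838.6570.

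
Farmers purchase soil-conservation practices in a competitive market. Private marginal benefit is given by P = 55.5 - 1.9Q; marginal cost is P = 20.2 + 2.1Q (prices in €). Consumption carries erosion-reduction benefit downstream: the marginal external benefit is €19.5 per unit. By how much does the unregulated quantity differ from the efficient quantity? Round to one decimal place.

Market equilibrium (private): 20.2 + 2.1Q = 55.5 - 1.9Q → Q_m = 8.8250.
Social marginal benefit = demand + MEB = 75.0 - 1.9Q.
Set SMB = MC: 75.0 - 1.9Q = 20.2 + 2.1Q → Q* = 13.7000.
Gap = |8.8250 − 13.7000| = 4.8750.

4.9 units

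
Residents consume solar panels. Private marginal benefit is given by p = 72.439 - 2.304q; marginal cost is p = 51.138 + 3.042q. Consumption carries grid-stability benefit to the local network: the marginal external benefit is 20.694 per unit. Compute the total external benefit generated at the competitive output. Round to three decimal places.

Market equilibrium (private): 51.138 + 3.042q = 72.439 - 2.304q → q_m = 3.9845.
Total external benefit = MEB × q_m = 20.694 × 3.9845 = 82.4552.

82.455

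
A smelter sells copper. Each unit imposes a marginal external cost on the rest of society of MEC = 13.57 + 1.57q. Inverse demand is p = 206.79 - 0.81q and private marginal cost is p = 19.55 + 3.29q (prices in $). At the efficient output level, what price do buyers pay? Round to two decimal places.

Social marginal cost = private MC + MEC = 33.12 + 4.86q.
Set SMC = demand: 33.12 + 4.86q = 206.79 - 0.81q → q* = 30.6296.
Consumer price on the demand curve at q*: 206.79 − 0.81×30.6296 = 181.9800.

P = $181.98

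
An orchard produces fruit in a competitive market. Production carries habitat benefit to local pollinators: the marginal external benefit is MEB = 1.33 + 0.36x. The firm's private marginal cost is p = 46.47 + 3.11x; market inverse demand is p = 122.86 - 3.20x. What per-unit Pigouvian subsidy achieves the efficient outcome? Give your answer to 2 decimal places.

Social marginal cost = private MC − MEB = 45.14 + 2.75x.
Set SMC = demand: 45.14 + 2.75x = 122.86 - 3.20x → x* = 13.0622.
The Pigouvian subsidy equals MEB at x*: 1.33 + 0.36×13.0622 = 6.0324.

subsidy = 6.03 per unit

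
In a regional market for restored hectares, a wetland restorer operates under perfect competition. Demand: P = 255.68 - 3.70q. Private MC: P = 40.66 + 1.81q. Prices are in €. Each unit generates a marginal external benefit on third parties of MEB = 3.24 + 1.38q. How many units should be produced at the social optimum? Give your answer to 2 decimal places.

q* = 52.85

Social marginal cost = private MC − MEB = 37.42 + 0.43q.
Set SMC = demand: 37.42 + 0.43q = 255.68 - 3.70q → q* = 52.8475.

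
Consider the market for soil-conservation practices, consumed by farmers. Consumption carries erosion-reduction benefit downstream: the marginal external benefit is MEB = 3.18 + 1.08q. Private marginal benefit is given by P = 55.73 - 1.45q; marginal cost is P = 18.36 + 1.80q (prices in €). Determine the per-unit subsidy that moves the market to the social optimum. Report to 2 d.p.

Social marginal benefit = demand + MEB = 58.91 - 0.37q.
Set SMB = MC: 58.91 - 0.37q = 18.36 + 1.80q → q* = 18.6866.
The Pigouvian subsidy equals MEB at q*: 3.18 + 1.08×18.6866 = 23.3615.

subsidy = €23.36 per unit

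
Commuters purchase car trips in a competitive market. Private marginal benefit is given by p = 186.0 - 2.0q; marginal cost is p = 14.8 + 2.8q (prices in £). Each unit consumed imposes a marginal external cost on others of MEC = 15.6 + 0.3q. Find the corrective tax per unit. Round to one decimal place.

Social marginal benefit = demand − MEC = 170.4 - 2.3q.
Set SMB = MC: 170.4 - 2.3q = 14.8 + 2.8q → q* = 30.5098.
The Pigouvian tax equals MEC at q*: 15.6 + 0.3×30.5098 = 24.7529.

tax = £24.8 per unit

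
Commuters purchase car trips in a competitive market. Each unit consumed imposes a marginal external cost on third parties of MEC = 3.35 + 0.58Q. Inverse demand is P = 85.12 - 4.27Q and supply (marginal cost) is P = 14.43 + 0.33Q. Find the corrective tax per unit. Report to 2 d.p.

tax = 10.89 per unit

Social marginal benefit = demand − MEC = 81.77 - 4.85Q.
Set SMB = MC: 81.77 - 4.85Q = 14.43 + 0.33Q → Q* = 13.0000.
The Pigouvian tax equals MEC at Q*: 3.35 + 0.58×13.0000 = 10.8900.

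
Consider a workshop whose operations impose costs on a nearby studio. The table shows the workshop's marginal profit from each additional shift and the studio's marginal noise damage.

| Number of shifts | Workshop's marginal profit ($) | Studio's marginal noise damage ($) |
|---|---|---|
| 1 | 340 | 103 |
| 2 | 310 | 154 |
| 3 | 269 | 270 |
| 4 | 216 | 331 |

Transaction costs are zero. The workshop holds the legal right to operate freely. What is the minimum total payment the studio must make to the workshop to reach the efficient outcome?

$485

Left alone the workshop would choose level 4 (marginal profit stays positive).
Efficient level: k* = 2 (marginal profit ≥ marginal noise damage through 2).
The studio must at least cover the workshop's forgone profit from cutting 4→2: 269 + 216 = 485.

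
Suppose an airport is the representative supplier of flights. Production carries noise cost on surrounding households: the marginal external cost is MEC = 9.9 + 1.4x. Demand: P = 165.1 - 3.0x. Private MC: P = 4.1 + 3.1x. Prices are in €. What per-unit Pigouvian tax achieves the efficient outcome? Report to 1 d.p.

tax = €38.1 per unit

Social marginal cost = private MC + MEC = 14.0 + 4.5x.
Set SMC = demand: 14.0 + 4.5x = 165.1 - 3.0x → x* = 20.1467.
The Pigouvian tax equals MEC at x*: 9.9 + 1.4×20.1467 = 38.1054.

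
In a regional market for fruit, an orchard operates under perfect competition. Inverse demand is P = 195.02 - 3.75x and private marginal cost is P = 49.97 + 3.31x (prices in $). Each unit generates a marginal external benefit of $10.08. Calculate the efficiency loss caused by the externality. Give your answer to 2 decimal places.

Market equilibrium (private): 49.97 + 3.31x = 195.02 - 3.75x → x_m = 20.5453.
Social marginal cost = private MC − MEB = 39.89 + 3.31x.
Set SMC = demand: 39.89 + 3.31x = 195.02 - 3.75x → x* = 21.9731.
Height of the DWL triangle at x_m is demand(x_m) − SMC(x_m) = MEB(x_m) = 10.0800.
DWL = ½ × 1.4278 × 10.0800 = 7.1961.

DWL = $7.20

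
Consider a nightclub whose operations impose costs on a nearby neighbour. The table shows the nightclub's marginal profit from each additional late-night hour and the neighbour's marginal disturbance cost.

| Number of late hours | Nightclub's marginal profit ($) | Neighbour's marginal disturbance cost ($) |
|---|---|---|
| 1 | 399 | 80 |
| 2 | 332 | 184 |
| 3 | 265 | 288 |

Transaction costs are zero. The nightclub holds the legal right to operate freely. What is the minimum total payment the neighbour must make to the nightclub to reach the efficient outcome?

Left alone the nightclub would choose level 3 (marginal profit stays positive).
Efficient level: k* = 2 (marginal profit ≥ marginal disturbance cost through 2).
The neighbour must at least cover the nightclub's forgone profit from cutting 3→2: 265 = 265.

$265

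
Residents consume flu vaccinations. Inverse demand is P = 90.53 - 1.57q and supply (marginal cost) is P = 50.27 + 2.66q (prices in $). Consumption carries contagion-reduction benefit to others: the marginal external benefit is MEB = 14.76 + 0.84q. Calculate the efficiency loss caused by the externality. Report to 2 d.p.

Market equilibrium (private): 50.27 + 2.66q = 90.53 - 1.57q → q_m = 9.5177.
Social marginal benefit = demand + MEB = 105.29 - 0.73q.
Set SMB = MC: 105.29 - 0.73q = 50.27 + 2.66q → q* = 16.2301.
Height of the DWL triangle at q_m is SMB(q_m) − MC(q_m) = MEB(q_m) = 22.7549.
DWL = ½ × 6.7124 × 22.7549 = 76.3700.

DWL = $76.37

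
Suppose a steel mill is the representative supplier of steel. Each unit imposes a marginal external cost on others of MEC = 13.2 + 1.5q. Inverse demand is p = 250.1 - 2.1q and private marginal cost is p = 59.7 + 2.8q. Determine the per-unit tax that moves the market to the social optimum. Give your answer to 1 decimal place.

tax = 54.7 per unit

Social marginal cost = private MC + MEC = 72.9 + 4.3q.
Set SMC = demand: 72.9 + 4.3q = 250.1 - 2.1q → q* = 27.6875.
The Pigouvian tax equals MEC at q*: 13.2 + 1.5×27.6875 = 54.7313.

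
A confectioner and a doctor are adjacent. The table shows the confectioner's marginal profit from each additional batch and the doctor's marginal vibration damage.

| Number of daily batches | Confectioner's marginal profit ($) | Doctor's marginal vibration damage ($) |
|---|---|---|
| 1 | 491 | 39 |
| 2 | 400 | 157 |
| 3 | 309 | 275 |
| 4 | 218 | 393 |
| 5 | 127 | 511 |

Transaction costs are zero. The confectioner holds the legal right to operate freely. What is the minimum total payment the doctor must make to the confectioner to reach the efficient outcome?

Left alone the confectioner would choose level 5 (marginal profit stays positive).
Efficient level: k* = 3 (marginal profit ≥ marginal vibration damage through 3).
The doctor must at least cover the confectioner's forgone profit from cutting 5→3: 218 + 127 = 345.

$345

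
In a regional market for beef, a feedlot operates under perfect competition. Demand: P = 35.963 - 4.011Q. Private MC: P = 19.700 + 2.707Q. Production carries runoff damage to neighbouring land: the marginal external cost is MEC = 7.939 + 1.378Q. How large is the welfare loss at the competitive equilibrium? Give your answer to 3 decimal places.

Market equilibrium (private): 19.700 + 2.707Q = 35.963 - 4.011Q → Q_m = 2.4208.
Social marginal cost = private MC + MEC = 27.639 + 4.085Q.
Set SMC = demand: 27.639 + 4.085Q = 35.963 - 4.011Q → Q* = 1.0282.
The loss is the area between SMC and demand from Q* to Q_m; with linear curves that's a triangle of height MEC(Q_m).
DWL = ½ × 1.3926 × 11.2749 = 7.8507.

DWL = 7.851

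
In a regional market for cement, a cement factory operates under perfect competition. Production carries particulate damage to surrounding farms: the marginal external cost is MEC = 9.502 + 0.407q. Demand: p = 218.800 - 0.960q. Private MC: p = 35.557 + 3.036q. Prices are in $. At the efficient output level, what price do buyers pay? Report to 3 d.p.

P = $180.919

Social marginal cost = private MC + MEC = 45.059 + 3.443q.
Set SMC = demand: 45.059 + 3.443q = 218.800 - 0.960q → q* = 39.4597.
Consumer price on the demand curve at q*: 218.800 − 0.960×39.4597 = 180.9187.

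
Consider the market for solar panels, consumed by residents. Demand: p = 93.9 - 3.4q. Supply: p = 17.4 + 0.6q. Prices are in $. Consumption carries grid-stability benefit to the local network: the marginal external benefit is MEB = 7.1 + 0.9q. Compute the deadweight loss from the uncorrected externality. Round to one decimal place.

Market equilibrium (private): 17.4 + 0.6q = 93.9 - 3.4q → q_m = 19.1250.
Social marginal benefit = demand + MEB = 101.0 - 2.5q.
Set SMB = MC: 101.0 - 2.5q = 17.4 + 0.6q → q* = 26.9677.
Height of the DWL triangle at q_m is SMB(q_m) − MC(q_m) = MEB(q_m) = 24.3125.
DWL = ½ × 7.8427 × 24.3125 = 95.3378.

DWL = $95.3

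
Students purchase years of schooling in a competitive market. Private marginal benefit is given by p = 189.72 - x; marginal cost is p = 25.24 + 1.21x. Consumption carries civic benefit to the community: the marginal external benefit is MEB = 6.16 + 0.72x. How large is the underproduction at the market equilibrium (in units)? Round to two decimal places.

Market equilibrium (private): 25.24 + 1.21x = 189.72 - x → x_m = 74.4253.
Social marginal benefit = demand + MEB = 195.88 - 0.28x.
Set SMB = MC: 195.88 - 0.28x = 25.24 + 1.21x → x* = 114.5235.
Gap = |74.4253 − 114.5235| = 40.0982.

40.10 units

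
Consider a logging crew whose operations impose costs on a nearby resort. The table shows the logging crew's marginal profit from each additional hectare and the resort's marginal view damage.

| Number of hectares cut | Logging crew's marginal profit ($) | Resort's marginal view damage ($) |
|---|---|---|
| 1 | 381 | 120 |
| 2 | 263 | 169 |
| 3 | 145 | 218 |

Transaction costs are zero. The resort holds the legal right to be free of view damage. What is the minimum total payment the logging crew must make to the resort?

Efficient level: marginal profit ≥ marginal view damage through level 2, so k* = 2.
With the resort holding the right, the logging crew must at least compensate total damage at k*: 120 + 169 = 289.

$289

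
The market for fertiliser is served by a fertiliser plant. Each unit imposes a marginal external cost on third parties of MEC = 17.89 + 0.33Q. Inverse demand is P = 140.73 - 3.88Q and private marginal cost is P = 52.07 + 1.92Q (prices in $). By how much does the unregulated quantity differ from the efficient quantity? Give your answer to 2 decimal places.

Market equilibrium (private): 52.07 + 1.92Q = 140.73 - 3.88Q → Q_m = 15.2862.
Social marginal cost = private MC + MEC = 69.96 + 2.25Q.
Set SMC = demand: 69.96 + 2.25Q = 140.73 - 3.88Q → Q* = 11.5449.
Gap = |15.2862 − 11.5449| = 3.7413.

3.74 units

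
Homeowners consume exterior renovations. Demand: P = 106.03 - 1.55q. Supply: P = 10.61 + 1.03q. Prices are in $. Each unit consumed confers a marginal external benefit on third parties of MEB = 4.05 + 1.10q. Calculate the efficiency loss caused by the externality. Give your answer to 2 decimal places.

Market equilibrium (private): 10.61 + 1.03q = 106.03 - 1.55q → q_m = 36.9845.
Social marginal benefit = demand + MEB = 110.08 - 0.45q.
Set SMB = MC: 110.08 - 0.45q = 10.61 + 1.03q → q* = 67.2095.
The loss is the area between SMB and MC from q* to q_m; with linear curves that's a triangle of height MEB(q_m).
DWL = ½ × 30.2250 × 44.7329 = 676.0260.

DWL = $676.03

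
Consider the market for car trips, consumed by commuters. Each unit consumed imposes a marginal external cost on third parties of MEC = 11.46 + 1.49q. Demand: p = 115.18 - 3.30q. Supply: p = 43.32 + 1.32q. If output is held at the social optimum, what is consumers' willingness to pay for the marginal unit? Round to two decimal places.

P = 82.56

Social marginal benefit = demand − MEC = 103.72 - 4.79q.
Set SMB = MC: 103.72 - 4.79q = 43.32 + 1.32q → q* = 9.8854.
Consumer price on the demand curve at q*: 115.18 − 3.30×9.8854 = 82.5582.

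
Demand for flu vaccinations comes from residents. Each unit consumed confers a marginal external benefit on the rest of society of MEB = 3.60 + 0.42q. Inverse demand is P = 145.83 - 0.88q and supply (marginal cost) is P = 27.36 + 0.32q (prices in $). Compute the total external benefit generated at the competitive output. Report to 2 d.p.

$2402.20

Market equilibrium (private): 27.36 + 0.32q = 145.83 - 0.88q → q_m = 98.7250.
Total external benefit = ∫₀^{q_m} (3.60 + 0.42q) dq = 3.60×98.7250 + ½×0.42×98.7250² = 2402.2014.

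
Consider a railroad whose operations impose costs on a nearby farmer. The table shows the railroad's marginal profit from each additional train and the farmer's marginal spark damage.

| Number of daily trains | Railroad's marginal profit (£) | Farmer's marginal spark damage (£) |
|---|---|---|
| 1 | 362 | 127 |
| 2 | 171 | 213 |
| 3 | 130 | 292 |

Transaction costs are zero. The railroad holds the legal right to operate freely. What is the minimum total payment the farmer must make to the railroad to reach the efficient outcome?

£301

Left alone the railroad would choose level 3 (marginal profit stays positive).
Efficient level: k* = 1 (marginal profit ≥ marginal spark damage through 1).
The farmer must at least cover the railroad's forgone profit from cutting 3→1: 171 + 130 = 301.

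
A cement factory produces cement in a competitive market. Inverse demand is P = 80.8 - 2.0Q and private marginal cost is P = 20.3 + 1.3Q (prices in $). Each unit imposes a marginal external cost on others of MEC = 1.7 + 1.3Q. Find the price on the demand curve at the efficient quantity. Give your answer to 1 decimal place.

Social marginal cost = private MC + MEC = 22.0 + 2.6Q.
Set SMC = demand: 22.0 + 2.6Q = 80.8 - 2.0Q → Q* = 12.7826.
Consumer price on the demand curve at Q*: 80.8 − 2.0×12.7826 = 55.2348.

P = $55.2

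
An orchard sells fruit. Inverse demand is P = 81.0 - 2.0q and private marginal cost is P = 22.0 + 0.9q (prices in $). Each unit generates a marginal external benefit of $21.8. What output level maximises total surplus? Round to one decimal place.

q* = 27.9

Social marginal cost = private MC − MEB = 0.2 + 0.9q.
Set SMC = demand: 0.2 + 0.9q = 81.0 - 2.0q → q* = 27.8621.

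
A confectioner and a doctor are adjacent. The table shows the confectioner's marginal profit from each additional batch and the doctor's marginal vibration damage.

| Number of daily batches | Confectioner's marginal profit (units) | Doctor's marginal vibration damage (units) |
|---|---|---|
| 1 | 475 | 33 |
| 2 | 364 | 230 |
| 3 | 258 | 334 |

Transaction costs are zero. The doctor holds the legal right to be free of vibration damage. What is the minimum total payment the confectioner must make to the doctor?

Efficient level: marginal profit ≥ marginal vibration damage through level 2, so k* = 2.
With the doctor holding the right, the confectioner must at least compensate total damage at k*: 33 + 230 = 263.

263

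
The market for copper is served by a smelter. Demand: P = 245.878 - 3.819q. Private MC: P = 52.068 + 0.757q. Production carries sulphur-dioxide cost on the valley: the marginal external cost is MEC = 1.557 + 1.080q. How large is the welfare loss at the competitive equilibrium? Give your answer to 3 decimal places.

Market equilibrium (private): 52.068 + 0.757q = 245.878 - 3.819q → q_m = 42.3536.
Social marginal cost = private MC + MEC = 53.625 + 1.837q.
Set SMC = demand: 53.625 + 1.837q = 245.878 - 3.819q → q* = 33.9910.
The loss is the area between SMC and demand from q* to q_m; with linear curves that's a triangle of height MEC(q_m).
DWL = ½ × 8.3626 × 47.2989 = 197.7709.

DWL = 197.771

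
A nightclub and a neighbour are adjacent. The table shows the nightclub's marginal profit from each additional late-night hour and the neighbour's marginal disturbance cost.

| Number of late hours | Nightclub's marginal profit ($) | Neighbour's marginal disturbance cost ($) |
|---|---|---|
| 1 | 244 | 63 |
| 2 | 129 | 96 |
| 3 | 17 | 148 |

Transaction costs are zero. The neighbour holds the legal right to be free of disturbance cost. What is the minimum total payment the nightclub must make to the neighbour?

$159

Efficient level: marginal profit ≥ marginal disturbance cost through level 2, so k* = 2.
With the neighbour holding the right, the nightclub must at least compensate total damage at k*: 63 + 96 = 159.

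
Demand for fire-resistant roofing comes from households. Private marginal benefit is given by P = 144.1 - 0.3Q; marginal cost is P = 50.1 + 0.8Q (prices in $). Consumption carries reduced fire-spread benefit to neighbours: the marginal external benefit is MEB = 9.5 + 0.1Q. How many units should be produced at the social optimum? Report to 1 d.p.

Social marginal benefit = demand + MEB = 153.6 - 0.2Q.
Set SMB = MC: 153.6 - 0.2Q = 50.1 + 0.8Q → Q* = 103.5000.

Q* = 103.5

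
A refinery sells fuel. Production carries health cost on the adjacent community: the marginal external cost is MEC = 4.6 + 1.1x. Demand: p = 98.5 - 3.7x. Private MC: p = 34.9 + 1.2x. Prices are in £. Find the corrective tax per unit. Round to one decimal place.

Social marginal cost = private MC + MEC = 39.5 + 2.3x.
Set SMC = demand: 39.5 + 2.3x = 98.5 - 3.7x → x* = 9.8333.
The Pigouvian tax equals MEC at x*: 4.6 + 1.1×9.8333 = 15.4166.

tax = £15.4 per unit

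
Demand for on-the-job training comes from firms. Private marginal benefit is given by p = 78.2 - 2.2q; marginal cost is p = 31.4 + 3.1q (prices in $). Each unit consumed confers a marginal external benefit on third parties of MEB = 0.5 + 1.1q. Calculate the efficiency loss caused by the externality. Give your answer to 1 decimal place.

Market equilibrium (private): 31.4 + 3.1q = 78.2 - 2.2q → q_m = 8.8302.
Social marginal benefit = demand + MEB = 78.7 - 1.1q.
Set SMB = MC: 78.7 - 1.1q = 31.4 + 3.1q → q* = 11.2619.
Between q* and q_m the wedge SMB − MC runs linearly from 0 to MEB(q_m), so the loss is a triangle.
DWL = ½ × 2.4317 × 10.2132 = 12.4177.

DWL = $12.4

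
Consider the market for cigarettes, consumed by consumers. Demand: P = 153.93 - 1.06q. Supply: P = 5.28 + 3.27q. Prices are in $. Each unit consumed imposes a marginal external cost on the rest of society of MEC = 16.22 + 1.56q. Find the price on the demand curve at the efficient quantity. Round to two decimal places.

Social marginal benefit = demand − MEC = 137.71 - 2.62q.
Set SMB = MC: 137.71 - 2.62q = 5.28 + 3.27q → q* = 22.4839.
Consumer price on the demand curve at q*: 153.93 − 1.06×22.4839 = 130.0971.

P = $130.10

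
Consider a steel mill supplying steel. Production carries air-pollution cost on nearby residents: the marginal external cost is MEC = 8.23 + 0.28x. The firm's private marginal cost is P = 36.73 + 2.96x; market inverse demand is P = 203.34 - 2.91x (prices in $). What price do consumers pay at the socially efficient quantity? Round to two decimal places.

Social marginal cost = private MC + MEC = 44.96 + 3.24x.
Set SMC = demand: 44.96 + 3.24x = 203.34 - 2.91x → x* = 25.7528.
Consumer price on the demand curve at x*: 203.34 − 2.91×25.7528 = 128.3994.

P = $128.40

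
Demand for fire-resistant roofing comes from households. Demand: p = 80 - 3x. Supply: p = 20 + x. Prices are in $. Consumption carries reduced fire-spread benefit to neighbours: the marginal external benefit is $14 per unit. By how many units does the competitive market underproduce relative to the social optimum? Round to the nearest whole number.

Market equilibrium (private): 20 + x = 80 - 3x → x_m = 15.0000.
Social marginal benefit = demand + MEB = 94 - 3x.
Set SMB = MC: 94 - 3x = 20 + x → x* = 18.5000.
Gap = |15.0000 − 18.5000| = 3.5000.

4 units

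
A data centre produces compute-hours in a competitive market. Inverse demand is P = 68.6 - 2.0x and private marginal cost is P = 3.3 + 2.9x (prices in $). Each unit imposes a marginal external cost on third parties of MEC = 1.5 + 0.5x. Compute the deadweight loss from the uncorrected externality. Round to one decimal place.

Market equilibrium (private): 3.3 + 2.9x = 68.6 - 2.0x → x_m = 13.3265.
Social marginal cost = private MC + MEC = 4.8 + 3.4x.
Set SMC = demand: 4.8 + 3.4x = 68.6 - 2.0x → x* = 11.8148.
The welfare-loss triangle has base |x_m − x*| and height MEC(x_m) (the vertical gap between SMC and demand is zero at x* and MEC at x_m).
DWL = ½ × 1.5117 × 8.1633 = 6.1702.

DWL = $6.2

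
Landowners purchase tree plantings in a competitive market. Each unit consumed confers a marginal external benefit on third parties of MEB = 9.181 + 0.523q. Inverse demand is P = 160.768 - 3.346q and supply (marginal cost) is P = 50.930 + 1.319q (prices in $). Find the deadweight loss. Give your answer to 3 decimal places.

Market equilibrium (private): 50.930 + 1.319q = 160.768 - 3.346q → q_m = 23.5451.
Social marginal benefit = demand + MEB = 169.949 - 2.823q.
Set SMB = MC: 169.949 - 2.823q = 50.930 + 1.319q → q* = 28.7347.
The loss is the area between SMB and MC from q* to q_m; with linear curves that's a triangle of height MEB(q_m).
DWL = ½ × 5.1896 × 21.4951 = 55.7755.

DWL = $55.775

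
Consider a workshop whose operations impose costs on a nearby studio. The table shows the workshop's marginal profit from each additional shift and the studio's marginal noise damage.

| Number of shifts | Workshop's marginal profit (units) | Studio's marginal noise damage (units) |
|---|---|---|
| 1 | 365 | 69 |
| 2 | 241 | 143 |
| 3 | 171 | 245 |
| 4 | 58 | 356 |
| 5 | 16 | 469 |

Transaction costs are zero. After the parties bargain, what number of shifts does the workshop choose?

Bargaining reaches the level where marginal profit last exceeds marginal noise damage.
That holds through level 2 (241 ≥ 143) but not at 3 (171 < 245).

2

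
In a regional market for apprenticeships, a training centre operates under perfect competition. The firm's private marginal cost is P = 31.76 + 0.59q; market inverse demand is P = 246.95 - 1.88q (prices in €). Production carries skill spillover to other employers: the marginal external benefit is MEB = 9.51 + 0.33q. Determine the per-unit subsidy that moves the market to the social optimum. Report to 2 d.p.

subsidy = €44.16 per unit

Social marginal cost = private MC − MEB = 22.25 + 0.26q.
Set SMC = demand: 22.25 + 0.26q = 246.95 - 1.88q → q* = 105.0000.
The Pigouvian subsidy equals MEB at q*: 9.51 + 0.33×105.0000 = 44.1600.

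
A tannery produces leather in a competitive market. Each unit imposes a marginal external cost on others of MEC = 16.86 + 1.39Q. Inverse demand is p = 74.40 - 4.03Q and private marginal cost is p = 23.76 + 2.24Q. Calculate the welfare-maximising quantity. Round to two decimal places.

Q* = 4.41

Social marginal cost = private MC + MEC = 40.62 + 3.63Q.
Set SMC = demand: 40.62 + 3.63Q = 74.40 - 4.03Q → Q* = 4.4099.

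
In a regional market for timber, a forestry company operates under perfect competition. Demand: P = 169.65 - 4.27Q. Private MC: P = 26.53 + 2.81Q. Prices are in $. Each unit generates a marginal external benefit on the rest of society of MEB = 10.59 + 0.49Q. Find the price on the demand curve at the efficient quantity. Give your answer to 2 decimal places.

Social marginal cost = private MC − MEB = 15.94 + 2.32Q.
Set SMC = demand: 15.94 + 2.32Q = 169.65 - 4.27Q → Q* = 23.3247.
Consumer price on the demand curve at Q*: 169.65 − 4.27×23.3247 = 70.0535.

P = $70.05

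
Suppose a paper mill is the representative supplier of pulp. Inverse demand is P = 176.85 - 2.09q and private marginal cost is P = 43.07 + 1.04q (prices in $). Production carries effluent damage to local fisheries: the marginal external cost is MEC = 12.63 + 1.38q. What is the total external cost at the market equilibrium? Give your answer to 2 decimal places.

$1800.32

Market equilibrium (private): 43.07 + 1.04q = 176.85 - 2.09q → q_m = 42.7412.
Total external cost = ∫₀^{q_m} (12.63 + 1.38q) dq = 12.63×42.7412 + ½×1.38×42.7412² = 1800.3204.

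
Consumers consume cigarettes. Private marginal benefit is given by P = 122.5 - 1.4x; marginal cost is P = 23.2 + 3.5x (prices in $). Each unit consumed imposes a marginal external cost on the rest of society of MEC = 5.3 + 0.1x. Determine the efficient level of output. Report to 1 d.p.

Social marginal benefit = demand − MEC = 117.2 - 1.5x.
Set SMB = MC: 117.2 - 1.5x = 23.2 + 3.5x → x* = 18.8000.

x* = 18.8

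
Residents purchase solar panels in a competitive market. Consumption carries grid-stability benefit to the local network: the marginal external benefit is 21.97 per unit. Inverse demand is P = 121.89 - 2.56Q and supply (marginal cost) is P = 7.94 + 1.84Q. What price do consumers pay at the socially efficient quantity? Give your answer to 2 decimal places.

P = 42.81

Social marginal benefit = demand + MEB = 143.86 - 2.56Q.
Set SMB = MC: 143.86 - 2.56Q = 7.94 + 1.84Q → Q* = 30.8909.
Consumer price on the demand curve at Q*: 121.89 − 2.56×30.8909 = 42.8093.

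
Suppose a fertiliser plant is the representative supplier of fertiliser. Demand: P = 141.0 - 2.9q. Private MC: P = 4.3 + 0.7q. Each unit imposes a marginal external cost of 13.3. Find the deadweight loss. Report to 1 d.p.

Market equilibrium (private): 4.3 + 0.7q = 141.0 - 2.9q → q_m = 37.9722.
Social marginal cost = private MC + MEC = 17.6 + 0.7q.
Set SMC = demand: 17.6 + 0.7q = 141.0 - 2.9q → q* = 34.2778.
Between q* and q_m the wedge SMC − demand runs linearly from 0 to MEC(q_m), so the loss is a triangle.
DWL = ½ × 3.6944 × 13.3000 = 24.5678.

DWL = 24.6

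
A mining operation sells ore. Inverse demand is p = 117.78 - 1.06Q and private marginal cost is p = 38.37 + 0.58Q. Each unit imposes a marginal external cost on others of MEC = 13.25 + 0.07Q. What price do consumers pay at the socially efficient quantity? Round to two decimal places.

P = 76.77

Social marginal cost = private MC + MEC = 51.62 + 0.65Q.
Set SMC = demand: 51.62 + 0.65Q = 117.78 - 1.06Q → Q* = 38.6901.
Consumer price on the demand curve at Q*: 117.78 − 1.06×38.6901 = 76.7685.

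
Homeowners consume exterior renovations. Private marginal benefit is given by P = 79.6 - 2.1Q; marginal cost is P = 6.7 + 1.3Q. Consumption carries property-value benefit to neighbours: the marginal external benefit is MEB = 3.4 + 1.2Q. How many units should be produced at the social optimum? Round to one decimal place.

Q* = 34.7

Social marginal benefit = demand + MEB = 83.0 - 0.9Q.
Set SMB = MC: 83.0 - 0.9Q = 6.7 + 1.3Q → Q* = 34.6818.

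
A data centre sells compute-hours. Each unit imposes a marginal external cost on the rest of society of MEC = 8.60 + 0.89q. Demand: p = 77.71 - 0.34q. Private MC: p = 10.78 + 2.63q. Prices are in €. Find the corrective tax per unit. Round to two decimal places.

tax = €22.05 per unit

Social marginal cost = private MC + MEC = 19.38 + 3.52q.
Set SMC = demand: 19.38 + 3.52q = 77.71 - 0.34q → q* = 15.1114.
The Pigouvian tax equals MEC at q*: 8.60 + 0.89×15.1114 = 22.0491.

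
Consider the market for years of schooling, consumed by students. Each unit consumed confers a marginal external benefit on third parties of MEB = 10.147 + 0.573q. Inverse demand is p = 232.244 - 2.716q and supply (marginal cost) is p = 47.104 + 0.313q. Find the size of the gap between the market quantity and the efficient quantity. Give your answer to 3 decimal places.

Market equilibrium (private): 47.104 + 0.313q = 232.244 - 2.716q → q_m = 61.1225.
Social marginal benefit = demand + MEB = 242.391 - 2.143q.
Set SMB = MC: 242.391 - 2.143q = 47.104 + 0.313q → q* = 79.5143.
Gap = |61.1225 − 79.5143| = 18.3918.

18.392 units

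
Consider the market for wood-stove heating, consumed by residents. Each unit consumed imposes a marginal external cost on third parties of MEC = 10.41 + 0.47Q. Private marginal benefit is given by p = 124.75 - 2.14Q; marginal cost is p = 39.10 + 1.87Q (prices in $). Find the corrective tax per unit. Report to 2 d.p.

tax = $18.30 per unit

Social marginal benefit = demand − MEC = 114.34 - 2.61Q.
Set SMB = MC: 114.34 - 2.61Q = 39.10 + 1.87Q → Q* = 16.7946.
The Pigouvian tax equals MEC at Q*: 10.41 + 0.47×16.7946 = 18.3035.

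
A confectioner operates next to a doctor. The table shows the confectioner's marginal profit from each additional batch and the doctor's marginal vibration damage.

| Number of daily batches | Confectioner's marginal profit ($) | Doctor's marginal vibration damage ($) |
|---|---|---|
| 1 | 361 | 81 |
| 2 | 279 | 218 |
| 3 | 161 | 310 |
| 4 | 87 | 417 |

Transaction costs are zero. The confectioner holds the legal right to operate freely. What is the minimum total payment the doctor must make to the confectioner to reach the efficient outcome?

$248

Left alone the confectioner would choose level 4 (marginal profit stays positive).
Efficient level: k* = 2 (marginal profit ≥ marginal vibration damage through 2).
The doctor must at least cover the confectioner's forgone profit from cutting 4→2: 161 + 87 = 248.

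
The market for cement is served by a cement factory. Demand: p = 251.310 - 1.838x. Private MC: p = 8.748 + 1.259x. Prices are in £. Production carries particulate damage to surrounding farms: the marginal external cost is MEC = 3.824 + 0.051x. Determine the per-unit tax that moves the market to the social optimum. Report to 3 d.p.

tax = £7.692 per unit

Social marginal cost = private MC + MEC = 12.572 + 1.310x.
Set SMC = demand: 12.572 + 1.310x = 251.310 - 1.838x → x* = 75.8380.
The Pigouvian tax equals MEC at x*: 3.824 + 0.051×75.8380 = 7.6917.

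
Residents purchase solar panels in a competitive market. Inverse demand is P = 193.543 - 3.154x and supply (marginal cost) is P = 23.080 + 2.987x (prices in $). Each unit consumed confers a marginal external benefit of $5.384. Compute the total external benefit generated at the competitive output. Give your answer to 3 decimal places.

$149.450

Market equilibrium (private): 23.080 + 2.987x = 193.543 - 3.154x → x_m = 27.7582.
Total external benefit = MEB × x_m = 5.384 × 27.7582 = 149.4501.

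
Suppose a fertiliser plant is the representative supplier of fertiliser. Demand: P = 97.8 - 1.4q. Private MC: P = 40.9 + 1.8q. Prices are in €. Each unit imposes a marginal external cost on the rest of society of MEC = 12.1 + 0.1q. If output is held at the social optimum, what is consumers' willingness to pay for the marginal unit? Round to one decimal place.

Social marginal cost = private MC + MEC = 53.0 + 1.9q.
Set SMC = demand: 53.0 + 1.9q = 97.8 - 1.4q → q* = 13.5758.
Consumer price on the demand curve at q*: 97.8 − 1.4×13.5758 = 78.7939.

P = €78.8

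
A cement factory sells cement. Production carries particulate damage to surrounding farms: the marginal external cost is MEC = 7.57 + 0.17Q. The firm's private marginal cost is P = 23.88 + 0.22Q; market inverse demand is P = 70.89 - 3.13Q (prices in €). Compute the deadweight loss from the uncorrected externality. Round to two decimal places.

DWL = €14.08

Market equilibrium (private): 23.88 + 0.22Q = 70.89 - 3.13Q → Q_m = 14.0328.
Social marginal cost = private MC + MEC = 31.45 + 0.39Q.
Set SMC = demand: 31.45 + 0.39Q = 70.89 - 3.13Q → Q* = 11.2045.
Between Q* and Q_m the wedge SMC − demand runs linearly from 0 to MEC(Q_m), so the loss is a triangle.
DWL = ½ × 2.8283 × 9.9556 = 14.0787.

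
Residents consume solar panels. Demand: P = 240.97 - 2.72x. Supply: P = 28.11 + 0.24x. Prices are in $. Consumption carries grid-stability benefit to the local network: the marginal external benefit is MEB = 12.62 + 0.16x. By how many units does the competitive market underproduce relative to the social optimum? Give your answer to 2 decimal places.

8.62 units

Market equilibrium (private): 28.11 + 0.24x = 240.97 - 2.72x → x_m = 71.9122.
Social marginal benefit = demand + MEB = 253.59 - 2.56x.
Set SMB = MC: 253.59 - 2.56x = 28.11 + 0.24x → x* = 80.5286.
Gap = |71.9122 − 80.5286| = 8.6164.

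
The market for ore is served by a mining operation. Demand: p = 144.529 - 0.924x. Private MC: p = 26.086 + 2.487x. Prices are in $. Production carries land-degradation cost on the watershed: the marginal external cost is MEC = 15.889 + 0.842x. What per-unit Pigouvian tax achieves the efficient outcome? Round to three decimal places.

Social marginal cost = private MC + MEC = 41.975 + 3.329x.
Set SMC = demand: 41.975 + 3.329x = 144.529 - 0.924x → x* = 24.1133.
The Pigouvian tax equals MEC at x*: 15.889 + 0.842×24.1133 = 36.1924.

tax = $36.192 per unit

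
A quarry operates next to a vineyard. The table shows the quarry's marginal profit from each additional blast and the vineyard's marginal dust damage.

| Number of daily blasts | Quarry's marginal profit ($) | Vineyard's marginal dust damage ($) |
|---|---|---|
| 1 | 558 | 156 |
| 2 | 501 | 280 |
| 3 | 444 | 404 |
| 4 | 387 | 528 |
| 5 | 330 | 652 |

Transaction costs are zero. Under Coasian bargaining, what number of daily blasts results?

3

Bargaining reaches the level where marginal profit last exceeds marginal dust damage.
That holds through level 3 (444 ≥ 404) but not at 4 (387 < 528).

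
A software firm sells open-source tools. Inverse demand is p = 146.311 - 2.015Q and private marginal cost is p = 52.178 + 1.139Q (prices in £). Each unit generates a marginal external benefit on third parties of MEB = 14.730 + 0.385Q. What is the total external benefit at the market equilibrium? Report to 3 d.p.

Market equilibrium (private): 52.178 + 1.139Q = 146.311 - 2.015Q → Q_m = 29.8456.
Total external benefit = ∫₀^{Q_m} (14.730 + 0.385Q) dQ = 14.730×29.8456 + ½×0.385×29.8456² = 611.0970.

£611.097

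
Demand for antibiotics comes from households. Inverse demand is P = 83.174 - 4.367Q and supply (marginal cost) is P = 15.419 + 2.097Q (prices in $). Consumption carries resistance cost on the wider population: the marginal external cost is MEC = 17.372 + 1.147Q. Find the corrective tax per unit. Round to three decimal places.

tax = $24.965 per unit

Social marginal benefit = demand − MEC = 65.802 - 5.514Q.
Set SMB = MC: 65.802 - 5.514Q = 15.419 + 2.097Q → Q* = 6.6198.
The Pigouvian tax equals MEC at Q*: 17.372 + 1.147×6.6198 = 24.9649.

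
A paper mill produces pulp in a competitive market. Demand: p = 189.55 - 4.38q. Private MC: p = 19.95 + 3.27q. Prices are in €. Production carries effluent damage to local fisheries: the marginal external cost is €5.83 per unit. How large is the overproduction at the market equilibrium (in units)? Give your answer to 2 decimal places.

Market equilibrium (private): 19.95 + 3.27q = 189.55 - 4.38q → q_m = 22.1699.
Social marginal cost = private MC + MEC = 25.78 + 3.27q.
Set SMC = demand: 25.78 + 3.27q = 189.55 - 4.38q → q* = 21.4078.
Gap = |22.1699 − 21.4078| = 0.7621.

0.76 units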